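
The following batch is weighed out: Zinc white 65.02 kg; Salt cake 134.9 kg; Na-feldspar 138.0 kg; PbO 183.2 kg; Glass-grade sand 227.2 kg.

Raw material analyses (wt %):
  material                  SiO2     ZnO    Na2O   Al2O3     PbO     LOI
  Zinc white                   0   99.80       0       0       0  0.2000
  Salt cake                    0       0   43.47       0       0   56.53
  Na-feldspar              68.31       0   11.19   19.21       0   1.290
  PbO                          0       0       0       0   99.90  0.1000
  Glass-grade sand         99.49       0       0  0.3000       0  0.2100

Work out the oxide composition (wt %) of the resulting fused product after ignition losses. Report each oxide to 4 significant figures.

Working values are shown, rounded to 4 significant figures, within the worked lines — all arithmetic runs at full float precision through the solve. Every reported number is rounded only once; the derived quantities, which include the totals, glass mass, the five compositions, ignition loss, yield, are recomputed in exact precision, as they appear in question or answer, using the weight values per 669.5 kg of glass.
Oxide masses out of the charge:
  SiO2: 138.0·0.6831 + 227.2·0.9949 = 320.3 kg
  ZnO: 65.02·0.9980 = 64.89 kg
  Na2O: 134.9·0.4347 + 138.0·0.1119 = 74.08 kg
  Al2O3: 138.0·0.1921 + 227.2·0.003000 = 27.19 kg
  PbO: 183.2·0.9990 = 183.0 kg
LOI: 65.02·0.002000 + 134.9·0.5653 + 138.0·0.01290 + 183.2·0.001000 + 227.2·0.002100 = 78.83 kg
batch − LOI leaves glass = 748.3 − 78.83 = 669.5 kg (= the summed oxide contributions)
wt %: oxide over glass, times 100

Glass mass = 669.5 kg (batch 748.3 − LOI 78.83).
Composition: SiO2 47.84%, ZnO 9.692%, Na2O 11.07%, Al2O3 4.062%, PbO 27.34%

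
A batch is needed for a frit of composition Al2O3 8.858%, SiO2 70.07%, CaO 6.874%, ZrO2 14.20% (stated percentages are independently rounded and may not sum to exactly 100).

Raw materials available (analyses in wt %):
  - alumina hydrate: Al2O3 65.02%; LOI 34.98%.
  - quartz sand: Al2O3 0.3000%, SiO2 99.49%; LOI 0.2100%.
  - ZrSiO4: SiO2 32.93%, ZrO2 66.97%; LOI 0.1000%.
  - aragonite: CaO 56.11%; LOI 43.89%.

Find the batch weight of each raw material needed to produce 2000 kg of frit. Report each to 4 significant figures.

Batch per 2000 kg frit:
  alumina hydrate: 266.6 kg
  quartz sand: 1268 kg
  ZrSiO4: 424.1 kg
  aragonite: 245.0 kg
Total batch = 2204 kg; LOI loss = 203.9 kg; yield = 90.75%

Values along the way are displayed, with 4-significant-digit rounding, on the page. All internal work carries full float precision end to end. Every reported number carries a single rounding — derived quantities, which include glass mass, the yield, LOI, totals, the four compositions, are re-derived in exact precision, as they appear in either problem or answer, starting from the weights for 2000 kg of glass.
Per-oxide target masses for 2000 kg frit:
  Al2O3: 8.858% × 2000 = 177.2 kg
  SiO2: 70.07% × 2000 = 1401 kg
  CaO: 6.874% × 2000 = 137.5 kg
  ZrO2: 14.20% × 2000 = 284.0 kg
Per-oxide balance check with the batch weights as given, for the quoted basis mass (delivered sums recover each target once rounding is allowed for):
  Al2O3: 266.6·0.6502 + 1268·0.003000 = 177.1 kg (target 177.2 kg)
  SiO2: 1268·0.9949 + 424.1·0.3293 = 1401 kg (target 1401 kg)
  CaO: 245.0·0.5611 = 137.5 kg (target 137.5 kg)
  ZrO2: 424.1·0.6697 = 284.0 kg (target 284.0 kg)
Consistency of the glass mass: batch Σ − ignition loss = 2000 kg (the Σ of target masses is 2000 kg; stated basis 2000 kg — rounding explains the deltas).
Batch total: Σ batch = 2204 kg; LOI removed, Σ of batch·LOI: 203.9 kg; glass ÷ batch gives a yield of 90.75%.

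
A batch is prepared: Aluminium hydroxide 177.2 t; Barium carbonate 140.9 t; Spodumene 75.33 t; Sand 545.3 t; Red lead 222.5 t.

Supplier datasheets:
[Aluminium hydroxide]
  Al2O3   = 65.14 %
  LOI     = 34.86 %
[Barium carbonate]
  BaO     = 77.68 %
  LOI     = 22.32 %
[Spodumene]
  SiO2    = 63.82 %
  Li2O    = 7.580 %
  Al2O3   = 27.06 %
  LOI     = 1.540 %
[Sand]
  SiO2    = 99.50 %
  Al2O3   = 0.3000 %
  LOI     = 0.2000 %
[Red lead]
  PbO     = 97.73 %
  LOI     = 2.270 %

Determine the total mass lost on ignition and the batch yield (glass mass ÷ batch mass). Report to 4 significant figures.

LOI loss = 100.5 t; glass = 1061 t; yield = 91.34%

Exact precision is held in every operation — mid-chain values are shown, rounded to four significant figures, across the worked steps; a single rounding produces each reported result. The derived quantities, which include ignition loss, five oxide percentages, yield, totals, glass mass, are rebuilt at full precision, as written in the problem or answer text, using the weight values for 1061 t of glass.
Material-by-material LOI:
  Aluminium hydroxide: 177.2 × 0.3486 = 61.77 t
  Barium carbonate: 140.9 × 0.2232 = 31.45 t
  Spodumene: 75.33 × 0.01540 = 1.160 t
  Sand: 545.3 × 0.002000 = 1.091 t
  Red lead: 222.5 × 0.02270 = 5.051 t
Total LOI = 100.5 t
Glass = batch − LOI = 1161 − 100.5 = 1061 t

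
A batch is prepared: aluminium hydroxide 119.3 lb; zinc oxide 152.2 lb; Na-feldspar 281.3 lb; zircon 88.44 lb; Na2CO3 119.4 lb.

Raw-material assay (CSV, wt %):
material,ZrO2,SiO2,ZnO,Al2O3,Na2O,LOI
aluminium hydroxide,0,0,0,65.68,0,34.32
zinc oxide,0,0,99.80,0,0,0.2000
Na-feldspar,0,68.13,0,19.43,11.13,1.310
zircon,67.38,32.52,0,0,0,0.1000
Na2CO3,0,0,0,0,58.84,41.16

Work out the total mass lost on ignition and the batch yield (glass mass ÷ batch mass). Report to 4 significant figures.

Working values are shown rounded to four significant figures — every computation carries exact precision at each step — every reported figure sees exactly one rounding — the derived quantities, which include the yield, the five compositions, LOI, glass mass, the totals, are re-derived in exact precision, as written in the question or the answer, from the weighed amounts for 666.5 lb of glass.
Per-material ignition loss:
  aluminium hydroxide: 119.3 × 0.3432 = 40.94 lb
  zinc oxide: 152.2 × 0.002000 = 0.3044 lb
  Na-feldspar: 281.3 × 0.01310 = 3.685 lb
  zircon: 88.44 × 0.001000 = 0.08844 lb
  Na2CO3: 119.4 × 0.4116 = 49.15 lb
Total LOI = 94.17 lb
Glass = batch − LOI = 760.6 − 94.17 = 666.5 lb

LOI loss = 94.17 lb; glass = 666.5 lb; yield = 87.62%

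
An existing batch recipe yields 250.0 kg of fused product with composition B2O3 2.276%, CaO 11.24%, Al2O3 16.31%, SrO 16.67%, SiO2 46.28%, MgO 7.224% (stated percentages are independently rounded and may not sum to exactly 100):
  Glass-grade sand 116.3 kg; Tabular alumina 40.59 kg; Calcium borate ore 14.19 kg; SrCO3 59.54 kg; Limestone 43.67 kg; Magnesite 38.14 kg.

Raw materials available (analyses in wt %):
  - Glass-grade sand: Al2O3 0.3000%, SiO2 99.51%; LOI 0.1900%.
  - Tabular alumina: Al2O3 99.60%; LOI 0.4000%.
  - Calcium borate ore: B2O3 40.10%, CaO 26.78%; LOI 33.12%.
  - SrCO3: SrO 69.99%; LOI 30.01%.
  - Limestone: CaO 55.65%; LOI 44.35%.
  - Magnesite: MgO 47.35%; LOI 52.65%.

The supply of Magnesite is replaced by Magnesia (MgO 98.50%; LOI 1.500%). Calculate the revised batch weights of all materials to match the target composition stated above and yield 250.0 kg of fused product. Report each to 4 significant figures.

Revised batch per 250.0 kg fused product:
  Glass-grade sand: 116.3 kg
  Tabular alumina: 40.59 kg
  Calcium borate ore: 14.19 kg
  SrCO3: 59.54 kg
  Limestone: 43.67 kg
  Magnesia: 18.34 kg
Total batch = 292.6 kg; LOI loss = 42.59 kg

The intermediate values are shown (rounded to four significant digits) between the steps. Every computation holds full float precision all the way through; exactly one rounding goes into every reported result; the derived quantities (yield, glass mass, six oxide percentages, ignition loss, totals) are recomputed from the weighed amounts on 250.0 kg of glass at full precision, precisely as stated by problem or answer.
Target masses of each oxide per 250.0 kg fused product:
  B2O3: 2.276% × 250.0 = 5.690 kg
  CaO: 11.24% × 250.0 = 28.10 kg
  Al2O3: 16.31% × 250.0 = 40.78 kg
  SrO: 16.67% × 250.0 = 41.68 kg
  SiO2: 46.28% × 250.0 = 115.7 kg
  MgO: 7.224% × 250.0 = 18.06 kg
Oxide-by-oxide audit on the weights just shown, against the basis in use (every target is met by its sum within answer rounding):
  B2O3: 14.19·0.4010 = 5.690 kg (target 5.690 kg)
  CaO: 14.19·0.2678 + 43.67·0.5565 = 28.10 kg (target 28.10 kg)
  Al2O3: 116.3·0.003000 + 40.59·0.9960 = 40.78 kg (target 40.78 kg)
  SrO: 59.54·0.6999 = 41.67 kg (target 41.68 kg)
  SiO2: 116.3·0.9951 = 115.7 kg (target 115.7 kg)
  MgO: 18.34·0.9850 = 18.06 kg (target 18.06 kg)
Glass-mass closure: total batch − LOI = 250.0 kg (summing oxide targets gives 250.0 kg; with the basis standing at 250.0 kg — gaps are rounding artifacts).
Summing the batch: Σ batch = 292.6 kg; Σ batch·LOI gives LOI loss = 42.59 kg; the yield ratio, glass ÷ batch: 85.44%.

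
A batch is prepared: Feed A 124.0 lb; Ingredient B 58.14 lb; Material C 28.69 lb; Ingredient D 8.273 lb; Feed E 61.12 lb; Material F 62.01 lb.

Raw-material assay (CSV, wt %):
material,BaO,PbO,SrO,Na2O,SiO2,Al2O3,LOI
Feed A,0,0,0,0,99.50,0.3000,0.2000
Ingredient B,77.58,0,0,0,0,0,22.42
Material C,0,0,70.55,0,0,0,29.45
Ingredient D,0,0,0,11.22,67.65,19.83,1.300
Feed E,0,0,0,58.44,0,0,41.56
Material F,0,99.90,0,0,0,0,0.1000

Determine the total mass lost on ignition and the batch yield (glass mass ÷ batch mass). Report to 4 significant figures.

The whole derivation holds full precision through every step; values along the way appear, rounded to four significant figures, alongside each step; each reported result undergoes a single rounding; all derived quantities are recomputed from the weighed amounts on 294.9 lb of glass at full precision (the totals, yield, the six compositions, glass mass, LOI) as they appear in the problem or answer text.
Ignition loss by material:
  Feed A: 124.0 × 0.002000 = 0.2480 lb
  Ingredient B: 58.14 × 0.2242 = 13.03 lb
  Material C: 28.69 × 0.2945 = 8.449 lb
  Ingredient D: 8.273 × 0.01300 = 0.1075 lb
  Feed E: 61.12 × 0.4156 = 25.40 lb
  Material F: 62.01 × 0.001000 = 0.06201 lb
Total LOI = 47.30 lb
Glass = batch − LOI = 342.2 − 47.30 = 294.9 lb

LOI loss = 47.30 lb; glass = 294.9 lb; yield = 86.18%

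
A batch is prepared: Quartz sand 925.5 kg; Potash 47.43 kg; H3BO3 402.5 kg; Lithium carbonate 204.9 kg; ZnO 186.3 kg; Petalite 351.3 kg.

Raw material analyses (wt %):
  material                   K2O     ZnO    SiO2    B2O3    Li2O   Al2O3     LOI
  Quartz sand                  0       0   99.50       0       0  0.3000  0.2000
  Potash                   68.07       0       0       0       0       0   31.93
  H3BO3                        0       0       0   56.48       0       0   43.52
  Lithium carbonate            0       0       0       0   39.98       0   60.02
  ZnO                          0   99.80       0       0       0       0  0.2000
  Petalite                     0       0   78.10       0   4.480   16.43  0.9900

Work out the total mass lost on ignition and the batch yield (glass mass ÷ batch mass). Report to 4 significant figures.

LOI loss = 319.0 kg; glass = 1799 kg; yield = 84.94%

Exact precision is kept at all times; the intermediate values are displayed, rounded to 4 significant digits, in the working; every reported number takes exactly one rounding — all derived quantities are re-derived from the batch weights per 1799 kg of glass in exact precision (the yield, the totals, LOI, six oxide percentages, net glass mass) as set out in problem or answer.
Each material's LOI contribution:
  Quartz sand: 925.5 × 0.002000 = 1.851 kg
  Potash: 47.43 × 0.3193 = 15.14 kg
  H3BO3: 402.5 × 0.4352 = 175.2 kg
  Lithium carbonate: 204.9 × 0.6002 = 123.0 kg
  ZnO: 186.3 × 0.002000 = 0.3726 kg
  Petalite: 351.3 × 0.009900 = 3.478 kg
Total LOI = 319.0 kg
Glass = batch − LOI = 2118 − 319.0 = 1799 kg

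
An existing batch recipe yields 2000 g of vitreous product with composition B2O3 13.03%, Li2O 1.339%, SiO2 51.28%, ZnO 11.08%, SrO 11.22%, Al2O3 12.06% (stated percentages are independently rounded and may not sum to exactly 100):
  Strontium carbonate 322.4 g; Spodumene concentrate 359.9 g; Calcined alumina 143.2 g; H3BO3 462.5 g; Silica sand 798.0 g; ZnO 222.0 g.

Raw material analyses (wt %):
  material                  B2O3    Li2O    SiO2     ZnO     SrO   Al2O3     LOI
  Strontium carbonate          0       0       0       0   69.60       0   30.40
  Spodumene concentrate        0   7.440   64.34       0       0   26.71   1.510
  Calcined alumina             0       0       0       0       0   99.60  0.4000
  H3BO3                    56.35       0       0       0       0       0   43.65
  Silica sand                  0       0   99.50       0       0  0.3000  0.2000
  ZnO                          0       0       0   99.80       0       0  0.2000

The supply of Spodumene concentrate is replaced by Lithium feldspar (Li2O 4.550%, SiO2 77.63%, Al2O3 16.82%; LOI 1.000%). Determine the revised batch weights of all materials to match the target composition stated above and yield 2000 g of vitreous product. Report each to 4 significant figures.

The intermediate values appear, rounded to 4 significant figures, at each printed step. Each numeric step runs at full float precision in every operation. Every reported figure undergoes a single rounding; derived quantities, which include ignition loss, the yield, net glass mass, totals, six oxide percentages, are computed in full precision, exactly as shown in problem or answer, using the weight values for 2000 g of glass.
Per-oxide target masses for 2000 g vitreous product:
  B2O3: 13.03% × 2000 = 260.6 g
  Li2O: 1.339% × 2000 = 26.78 g
  SiO2: 51.28% × 2000 = 1026 g
  ZnO: 11.08% × 2000 = 221.6 g
  SrO: 11.22% × 2000 = 224.4 g
  Al2O3: 12.06% × 2000 = 241.2 g
Oxide-by-oxide audit given the weights on record, on the stated basis (oxide sums agree with the targets once rounding is allowed for):
  B2O3: 462.5·0.5635 = 260.6 g (target 260.6 g)
  Li2O: 588.6·0.04550 = 26.78 g (target 26.78 g)
  SiO2: 588.6·0.7763 + 571.5·0.9950 = 1026 g (target 1026 g)
  ZnO: 222.0·0.9980 = 221.6 g (target 221.6 g)
  SrO: 322.4·0.6960 = 224.4 g (target 224.4 g)
  Al2O3: 588.6·0.1682 + 141.1·0.9960 + 571.5·0.003000 = 241.3 g (target 241.2 g)
Glass-mass bookkeeping: Σ batch − LOI loss = 2000 g (the Σ of target masses is 2000 g; against the stated basis, 2000 g — deltas are rounding alone).
Whole-batch sum: Σ batch = 2308 g; LOI loss = Σ batch·LOI = 307.9 g; as yield: glass ÷ batch → 86.66%.

Revised batch per 2000 g vitreous product:
  Strontium carbonate: 322.4 g
  Lithium feldspar: 588.6 g
  Calcined alumina: 141.1 g
  H3BO3: 462.5 g
  Silica sand: 571.5 g
  ZnO: 222.0 g
Total batch = 2308 g; LOI loss = 307.9 g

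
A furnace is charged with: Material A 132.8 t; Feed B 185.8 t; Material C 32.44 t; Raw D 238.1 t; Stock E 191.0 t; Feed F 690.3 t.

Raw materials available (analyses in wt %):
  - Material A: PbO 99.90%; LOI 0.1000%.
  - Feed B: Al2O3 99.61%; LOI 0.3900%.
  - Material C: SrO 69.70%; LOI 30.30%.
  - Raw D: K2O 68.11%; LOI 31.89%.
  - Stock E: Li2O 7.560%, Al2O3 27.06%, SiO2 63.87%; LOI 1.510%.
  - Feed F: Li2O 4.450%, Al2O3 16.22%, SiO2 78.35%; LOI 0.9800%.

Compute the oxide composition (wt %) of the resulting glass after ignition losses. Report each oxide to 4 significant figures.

The whole derivation keeps exact precision through the solve. Values along the way are shown, rounded to 4 significant digits, alongside each step — every reported result receives exactly one rounding. All derived quantities are recomputed in full float precision (ignition loss, yield, totals, glass mass, six oxide percentages) using the weight values per 1374 t of glass, as written in question or answer.
Oxide masses out of the charge:
  SrO: 32.44·0.6970 = 22.61 t
  K2O: 238.1·0.6811 = 162.2 t
  Li2O: 191.0·0.07560 + 690.3·0.04450 = 45.16 t
  PbO: 132.8·0.9990 = 132.7 t
  Al2O3: 185.8·0.9961 + 191.0·0.2706 + 690.3·0.1622 = 348.7 t
  SiO2: 191.0·0.6387 + 690.3·0.7835 = 662.8 t
LOI: 132.8·0.001000 + 185.8·0.003900 + 32.44·0.3030 + 238.1·0.3189 + 191.0·0.01510 + 690.3·0.009800 = 96.27 t
Glass = total batch minus LOI = 1470 − 96.27 = 1374 t (= the summed oxide contributions)
percent by weight: oxide/glass ×100

Glass mass = 1374 t (batch 1470 − LOI 96.27).
Composition: SrO 1.645%, K2O 11.80%, Li2O 3.286%, PbO 9.654%, Al2O3 25.38%, SiO2 48.24%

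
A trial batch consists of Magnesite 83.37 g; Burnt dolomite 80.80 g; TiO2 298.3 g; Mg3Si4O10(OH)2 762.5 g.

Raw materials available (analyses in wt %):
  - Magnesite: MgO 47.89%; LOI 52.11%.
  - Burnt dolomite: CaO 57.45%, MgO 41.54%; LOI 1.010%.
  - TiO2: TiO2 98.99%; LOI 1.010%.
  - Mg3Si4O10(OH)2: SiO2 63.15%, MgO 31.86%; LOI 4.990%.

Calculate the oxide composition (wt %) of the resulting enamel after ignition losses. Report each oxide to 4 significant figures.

Glass mass = 1140 g (batch 1225 − LOI 85.32).
Composition: CaO 4.073%, SiO2 42.25%, MgO 27.76%, TiO2 25.91%

All internal work runs at exact precision through every step. Mid-chain values are displayed with 4-significant-figure rounding between the steps. A single rounding produces each reported figure — all derived quantities are carried in full precision (glass mass, the yield, the four compositions, ignition loss, totals) using the weight values on 1140 g of glass exactly as shown in either problem or answer.
What the batch supplies per oxide:
  CaO: 80.80·0.5745 = 46.42 g
  SiO2: 762.5·0.6315 = 481.5 g
  MgO: 83.37·0.4789 + 80.80·0.4154 + 762.5·0.3186 = 316.4 g
  TiO2: 298.3·0.9899 = 295.3 g
LOI: 83.37·0.5211 + 80.80·0.01010 + 298.3·0.01010 + 762.5·0.04990 = 85.32 g
Glass = total batch minus LOI = 1225 − 85.32 = 1140 g (= the summed oxide contributions)
percent share: oxide ÷ glass, ×100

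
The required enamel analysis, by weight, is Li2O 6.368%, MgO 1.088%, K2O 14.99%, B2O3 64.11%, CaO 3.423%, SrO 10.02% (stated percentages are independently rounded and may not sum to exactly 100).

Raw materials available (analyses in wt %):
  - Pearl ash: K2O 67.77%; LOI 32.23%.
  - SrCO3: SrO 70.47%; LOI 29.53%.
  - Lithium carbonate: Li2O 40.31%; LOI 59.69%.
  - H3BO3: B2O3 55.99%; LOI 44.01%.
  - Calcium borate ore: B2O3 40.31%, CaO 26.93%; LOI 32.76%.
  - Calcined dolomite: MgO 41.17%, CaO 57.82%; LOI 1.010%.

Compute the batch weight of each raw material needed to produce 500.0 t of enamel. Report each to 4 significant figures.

The whole derivation runs at exact precision all the way through. Values along the way are shown, rounded to four significant figures, at each printed step. Each reported value is rounded once only. All derived quantities, which include net glass mass, the yield, the totals, ignition loss, the six compositions, are computed in exact precision, as quoted within the problem or the answer, using the weight values on 500.0 t of glass.
Target masses of each oxide per 500.0 t enamel:
  Li2O: 6.368% × 500.0 = 31.84 t
  MgO: 1.088% × 500.0 = 5.440 t
  K2O: 14.99% × 500.0 = 74.95 t
  B2O3: 64.11% × 500.0 = 320.6 t
  CaO: 3.423% × 500.0 = 17.11 t
  SrO: 10.02% × 500.0 = 50.10 t
Verifying the oxide balance from the weights as reported, on the stated basis (sums match the target masses net of answer rounding effects):
  Li2O: 78.99·0.4031 = 31.84 t (target 31.84 t)
  MgO: 13.21·0.4117 = 5.439 t (target 5.440 t)
  K2O: 110.6·0.6777 = 74.95 t (target 74.95 t)
  B2O3: 547.2·0.5599 + 35.18·0.4031 = 320.6 t (target 320.6 t)
  CaO: 35.18·0.2693 + 13.21·0.5782 = 17.11 t (target 17.11 t)
  SrO: 71.09·0.7047 = 50.10 t (target 50.10 t)
Glass-mass sanity pass: the batch minus its LOI: 500.0 t (oxide target masses add up to 500.0 t; the stated basis being 500.0 t — deltas are rounding alone).
Batch total: Σ batch = 856.3 t; Σ batch·LOI gives LOI loss = 356.3 t; as yield: glass ÷ batch → 58.39%.

Batch per 500.0 t enamel:
  Pearl ash: 110.6 t
  SrCO3: 71.09 t
  Lithium carbonate: 78.99 t
  H3BO3: 547.2 t
  Calcium borate ore: 35.18 t
  Calcined dolomite: 13.21 t
Total batch = 856.3 t; LOI loss = 356.3 t; yield = 58.39%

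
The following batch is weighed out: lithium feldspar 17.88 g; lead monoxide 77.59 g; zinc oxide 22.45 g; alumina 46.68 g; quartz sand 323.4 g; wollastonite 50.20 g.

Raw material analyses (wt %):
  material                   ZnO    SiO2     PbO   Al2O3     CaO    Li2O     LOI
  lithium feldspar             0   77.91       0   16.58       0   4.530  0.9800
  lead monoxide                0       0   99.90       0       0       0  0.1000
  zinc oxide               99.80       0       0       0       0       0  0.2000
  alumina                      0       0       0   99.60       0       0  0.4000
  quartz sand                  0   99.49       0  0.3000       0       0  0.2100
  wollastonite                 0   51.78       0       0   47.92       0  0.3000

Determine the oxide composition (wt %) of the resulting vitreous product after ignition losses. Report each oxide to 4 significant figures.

Glass mass = 536.9 g (batch 538.2 − LOI 1.314).
Composition: ZnO 4.173%, SiO2 67.37%, PbO 14.44%, Al2O3 9.393%, CaO 4.481%, Li2O 0.1509%

All internal work keeps full precision end to end; intermediates appear rounded to 4 significant digits within the worked lines; every reported number sees exactly one rounding — derived quantities (six oxide percentages, totals, the yield, net glass mass, LOI) are carried in exact precision from the batch weights for 536.9 g of glass, as written in problem or answer.
Delivered oxide masses:
  ZnO: 22.45·0.9980 = 22.41 g
  SiO2: 17.88·0.7791 + 323.4·0.9949 + 50.20·0.5178 = 361.7 g
  PbO: 77.59·0.9990 = 77.51 g
  Al2O3: 17.88·0.1658 + 46.68·0.9960 + 323.4·0.003000 = 50.43 g
  CaO: 50.20·0.4792 = 24.06 g
  Li2O: 17.88·0.04530 = 0.8100 g
LOI: 17.88·0.009800 + 77.59·0.001000 + 22.45·0.002000 + 46.68·0.004000 + 323.4·0.002100 + 50.20·0.003000 = 1.314 g
The glass mass, total less LOI, = 538.2 − 1.314 = 536.9 g (consistent with Σ oxide mass)
wt % = oxide mass / glass mass × 100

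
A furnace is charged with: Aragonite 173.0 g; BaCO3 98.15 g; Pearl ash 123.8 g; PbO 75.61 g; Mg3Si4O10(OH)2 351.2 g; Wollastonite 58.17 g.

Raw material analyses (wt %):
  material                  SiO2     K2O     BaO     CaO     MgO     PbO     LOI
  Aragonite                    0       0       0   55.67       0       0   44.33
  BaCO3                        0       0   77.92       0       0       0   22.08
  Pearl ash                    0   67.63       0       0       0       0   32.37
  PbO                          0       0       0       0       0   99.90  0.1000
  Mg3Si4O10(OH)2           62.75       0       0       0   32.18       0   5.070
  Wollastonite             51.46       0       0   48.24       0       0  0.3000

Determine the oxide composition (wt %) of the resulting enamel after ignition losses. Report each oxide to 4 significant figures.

Every computation runs at full precision from start to finish — intermediates are shown, rounded to 4 significant digits, within the worked lines — every reported value includes exactly one rounding; derived quantities (the yield, the six compositions, the totals, ignition loss, net glass mass) are re-derived starting from the weights per 723.4 g of glass at full float precision as given in problem or answer.
Oxide masses out of the charge:
  SiO2: 351.2·0.6275 + 58.17·0.5146 = 250.3 g
  K2O: 123.8·0.6763 = 83.73 g
  BaO: 98.15·0.7792 = 76.48 g
  CaO: 173.0·0.5567 + 58.17·0.4824 = 124.4 g
  MgO: 351.2·0.3218 = 113.0 g
  PbO: 75.61·0.9990 = 75.53 g
LOI: 173.0·0.4433 + 98.15·0.2208 + 123.8·0.3237 + 75.61·0.001000 + 351.2·0.05070 + 58.17·0.003000 = 156.5 g
batch − LOI leaves glass = 879.9 − 156.5 = 723.4 g (equal to the oxide-mass sum)
wt % = 100 × oxide mass / glass mass

Glass mass = 723.4 g (batch 879.9 − LOI 156.5).
Composition: SiO2 34.60%, K2O 11.57%, BaO 10.57%, CaO 17.19%, MgO 15.62%, PbO 10.44%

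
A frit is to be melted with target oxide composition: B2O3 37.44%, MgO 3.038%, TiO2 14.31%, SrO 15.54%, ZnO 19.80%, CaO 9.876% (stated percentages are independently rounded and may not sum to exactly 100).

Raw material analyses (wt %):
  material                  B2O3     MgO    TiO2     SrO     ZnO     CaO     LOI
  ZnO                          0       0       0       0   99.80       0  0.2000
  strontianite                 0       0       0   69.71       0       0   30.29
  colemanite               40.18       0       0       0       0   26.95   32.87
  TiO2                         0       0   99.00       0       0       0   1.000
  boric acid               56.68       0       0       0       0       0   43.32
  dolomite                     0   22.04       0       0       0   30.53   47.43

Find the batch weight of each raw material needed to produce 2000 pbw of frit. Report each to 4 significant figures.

Batch per 2000 pbw frit:
  ZnO: 396.8 pbw
  strontianite: 445.8 pbw
  colemanite: 420.6 pbw
  TiO2: 289.1 pbw
  boric acid: 1023 pbw
  dolomite: 275.7 pbw
Total batch = 2851 pbw; LOI loss = 850.9 pbw; yield = 70.15%

In-progress results are shown, rounded to 4 significant figures, in the working; all arithmetic holds full precision at each step; a single rounding finalizes every reported value; the derived quantities (yield, LOI, totals, the six compositions, glass mass) are rebuilt starting from the weights at 2000 pbw of glass at full precision as given in either problem or answer.
Per-oxide target masses for 2000 pbw frit:
  B2O3: 37.44% × 2000 = 748.8 pbw
  MgO: 3.038% × 2000 = 60.76 pbw
  TiO2: 14.31% × 2000 = 286.2 pbw
  SrO: 15.54% × 2000 = 310.8 pbw
  ZnO: 19.80% × 2000 = 396.0 pbw
  CaO: 9.876% × 2000 = 197.5 pbw
Verifying the oxide balance applying the batch weights above, on the stated basis (each sum matches its target mass within answer rounding):
  B2O3: 420.6·0.4018 + 1023·0.5668 = 748.8 pbw (target 748.8 pbw)
  MgO: 275.7·0.2204 = 60.76 pbw (target 60.76 pbw)
  TiO2: 289.1·0.9900 = 286.2 pbw (target 286.2 pbw)
  SrO: 445.8·0.6971 = 310.8 pbw (target 310.8 pbw)
  ZnO: 396.8·0.9980 = 396.0 pbw (target 396.0 pbw)
  CaO: 420.6·0.2695 + 275.7·0.3053 = 197.5 pbw (target 197.5 pbw)
Mass balance on the glass: net batch after ignition = 2000 pbw (oxide target masses add up to 2000 pbw; basis as stated: 2000 pbw — any gap is answer rounding).
Batch total: Σ batch = 2851 pbw; LOI removed, Σ of batch·LOI: 850.9 pbw; yield, glass over the total, = 70.15%.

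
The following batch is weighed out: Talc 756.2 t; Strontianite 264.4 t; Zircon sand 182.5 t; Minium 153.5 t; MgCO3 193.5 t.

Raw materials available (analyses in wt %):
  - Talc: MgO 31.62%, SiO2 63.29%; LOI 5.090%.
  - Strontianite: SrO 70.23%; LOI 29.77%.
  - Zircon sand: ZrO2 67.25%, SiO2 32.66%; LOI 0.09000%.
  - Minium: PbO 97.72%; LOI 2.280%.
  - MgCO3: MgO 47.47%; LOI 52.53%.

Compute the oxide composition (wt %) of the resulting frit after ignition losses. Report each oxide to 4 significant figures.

Working values are printed rounded to four significant digits when written out — every computation keeps full float precision throughout — each reported number includes exactly one rounding; the derived quantities, including ignition loss, five oxide percentages, glass mass, totals, yield, are re-derived from the weighed amounts at 1328 t of glass in full precision exactly as shown in the problem or answer text.
What the batch supplies per oxide:
  SrO: 264.4·0.7023 = 185.7 t
  MgO: 756.2·0.3162 + 193.5·0.4747 = 331.0 t
  PbO: 153.5·0.9772 = 150.0 t
  ZrO2: 182.5·0.6725 = 122.7 t
  SiO2: 756.2·0.6329 + 182.5·0.3266 = 538.2 t
LOI: 756.2·0.05090 + 264.4·0.2977 + 182.5·9.000e-04 + 153.5·0.02280 + 193.5·0.5253 = 222.5 t
Glass mass = batch − LOI = 1550 − 222.5 = 1328 t (equal to the oxide-mass sum)
percent share: oxide ÷ glass, ×100

Glass mass = 1328 t (batch 1550 − LOI 222.5).
Composition: SrO 13.99%, MgO 24.93%, PbO 11.30%, ZrO2 9.245%, SiO2 40.54%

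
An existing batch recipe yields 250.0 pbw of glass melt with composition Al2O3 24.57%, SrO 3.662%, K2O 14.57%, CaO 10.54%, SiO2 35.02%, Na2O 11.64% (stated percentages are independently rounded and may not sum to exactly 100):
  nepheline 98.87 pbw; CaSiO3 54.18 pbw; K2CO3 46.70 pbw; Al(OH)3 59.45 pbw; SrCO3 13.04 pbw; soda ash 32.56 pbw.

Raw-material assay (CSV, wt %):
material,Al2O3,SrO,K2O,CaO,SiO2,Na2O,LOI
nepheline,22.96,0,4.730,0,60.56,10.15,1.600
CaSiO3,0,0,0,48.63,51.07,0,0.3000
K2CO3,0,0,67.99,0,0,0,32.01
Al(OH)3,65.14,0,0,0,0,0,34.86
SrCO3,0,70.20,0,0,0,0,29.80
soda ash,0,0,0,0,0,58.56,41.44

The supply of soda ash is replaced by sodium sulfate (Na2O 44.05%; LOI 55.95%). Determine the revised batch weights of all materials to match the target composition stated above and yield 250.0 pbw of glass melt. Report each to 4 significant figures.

Revised batch per 250.0 pbw glass melt:
  nepheline: 98.87 pbw
  CaSiO3: 54.18 pbw
  K2CO3: 46.70 pbw
  Al(OH)3: 59.45 pbw
  SrCO3: 13.04 pbw
  sodium sulfate: 43.28 pbw
Total batch = 315.5 pbw; LOI loss = 65.52 pbw

All internal work holds exact precision throughout. Working values are rounded to 4 significant digits when displayed — every reported result sees exactly one rounding. Derived quantities, which include glass mass, the yield, LOI, the six compositions, totals, are carried in full precision, as written in the problem or answer text, starting from the weights at 250.0 pbw of glass.
Target masses of each oxide per 250.0 pbw glass melt:
  Al2O3: 24.57% × 250.0 = 61.42 pbw
  SrO: 3.662% × 250.0 = 9.155 pbw
  K2O: 14.57% × 250.0 = 36.42 pbw
  CaO: 10.54% × 250.0 = 26.35 pbw
  SiO2: 35.02% × 250.0 = 87.55 pbw
  Na2O: 11.64% × 250.0 = 29.10 pbw
A balance pass over the oxides, per the reported batch figures, relative to the basis at hand (oxide sums agree with the targets exact up to rounding of places):
  Al2O3: 98.87·0.2296 + 59.45·0.6514 = 61.43 pbw (target 61.42 pbw)
  SrO: 13.04·0.7020 = 9.154 pbw (target 9.155 pbw)
  K2O: 98.87·0.04730 + 46.70·0.6799 = 36.43 pbw (target 36.42 pbw)
  CaO: 54.18·0.4863 = 26.35 pbw (target 26.35 pbw)
  SiO2: 98.87·0.6056 + 54.18·0.5107 = 87.55 pbw (target 87.55 pbw)
  Na2O: 98.87·0.1015 + 43.28·0.4405 = 29.10 pbw (target 29.10 pbw)
Auditing the glass mass value: batch Σ − ignition loss = 250.0 pbw (per-oxide target masses sum to 250.0 pbw; versus the stated basis of 250.0 pbw — any gap is answer rounding).
Adding the batch up: Σ batch = 315.5 pbw; ignition loss, Σ(batch × LOI) = 65.52 pbw; glass ÷ batch gives a yield of 79.23%.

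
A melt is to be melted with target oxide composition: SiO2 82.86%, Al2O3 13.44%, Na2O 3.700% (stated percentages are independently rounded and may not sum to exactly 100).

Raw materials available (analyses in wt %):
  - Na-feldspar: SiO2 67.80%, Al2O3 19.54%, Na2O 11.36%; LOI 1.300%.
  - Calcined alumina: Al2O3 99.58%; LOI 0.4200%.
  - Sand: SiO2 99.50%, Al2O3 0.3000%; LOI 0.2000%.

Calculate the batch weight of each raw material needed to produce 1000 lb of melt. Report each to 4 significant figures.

Working values are printed (rounded to 4 significant digits) between the steps. Each numeric step keeps full precision at every stage. Each reported value undergoes a single rounding — derived quantities, including LOI, totals, net glass mass, the yield, three oxide percentages, are re-derived starting from the weights at 1000 lb of glass at full float precision as they appear in problem or answer.
Target masses of each oxide per 1000 lb melt:
  SiO2: 82.86% × 1000 = 828.6 lb
  Al2O3: 13.44% × 1000 = 134.4 lb
  Na2O: 3.700% × 1000 = 37.00 lb
Per-oxide balance check applying the batch weights above, for the quoted basis mass (each sum matches its target mass modulo rounding of the values):
  SiO2: 325.7·0.6780 + 610.8·0.9950 = 828.6 lb (target 828.6 lb)
  Al2O3: 325.7·0.1954 + 69.22·0.9958 + 610.8·0.003000 = 134.4 lb (target 134.4 lb)
  Na2O: 325.7·0.1136 = 37.00 lb (target 37.00 lb)
Consistency of the glass mass: the batch minus its LOI: 1000 lb (targets for the oxides total 1000 lb; with the basis standing at 1000 lb — differing by rounding only).
Whole-batch sum: Σ batch = 1006 lb; Σ batch·LOI gives LOI loss = 5.746 lb; yield, glass over the total, = 99.43%.

Batch per 1000 lb melt:
  Na-feldspar: 325.7 lb
  Calcined alumina: 69.22 lb
  Sand: 610.8 lb
Total batch = 1006 lb; LOI loss = 5.746 lb; yield = 99.43%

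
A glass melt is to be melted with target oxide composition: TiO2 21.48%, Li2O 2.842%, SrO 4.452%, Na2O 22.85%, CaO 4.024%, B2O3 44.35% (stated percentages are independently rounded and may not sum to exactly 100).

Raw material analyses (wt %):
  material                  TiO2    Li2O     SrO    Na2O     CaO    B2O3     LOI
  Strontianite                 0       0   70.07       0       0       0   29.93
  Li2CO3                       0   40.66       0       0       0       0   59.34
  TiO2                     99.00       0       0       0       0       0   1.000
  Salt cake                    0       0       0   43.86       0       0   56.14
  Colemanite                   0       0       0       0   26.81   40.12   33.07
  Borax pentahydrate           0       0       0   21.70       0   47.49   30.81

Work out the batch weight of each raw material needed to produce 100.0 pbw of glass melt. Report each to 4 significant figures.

Batch per 100.0 pbw glass melt:
  Strontianite: 6.354 pbw
  Li2CO3: 6.990 pbw
  TiO2: 21.70 pbw
  Salt cake: 12.17 pbw
  Colemanite: 15.01 pbw
  Borax pentahydrate: 80.71 pbw
Total batch = 142.9 pbw; LOI loss = 42.93 pbw; yield = 69.97%

All internal work keeps exact precision at all times. Working values are shown, with 4-significant-figure rounding, at each printed step — a single rounding produces every reported figure. The derived quantities (the six compositions, glass mass, the totals, yield, ignition loss) are computed at full precision using the weight values on 100.0 pbw of glass as they appear in the question or the answer.
Oxide mass targets, per 100.0 pbw glass melt:
  TiO2: 21.48% × 100.0 = 21.48 pbw
  Li2O: 2.842% × 100.0 = 2.842 pbw
  SrO: 4.452% × 100.0 = 4.452 pbw
  Na2O: 22.85% × 100.0 = 22.85 pbw
  CaO: 4.024% × 100.0 = 4.024 pbw
  B2O3: 44.35% × 100.0 = 44.35 pbw
Balance tally, oxide-wise, applying the batch weights above, for the quoted basis mass (delivered sums recover each target given rounding of the digits):
  TiO2: 21.70·0.9900 = 21.48 pbw (target 21.48 pbw)
  Li2O: 6.990·0.4066 = 2.842 pbw (target 2.842 pbw)
  SrO: 6.354·0.7007 = 4.452 pbw (target 4.452 pbw)
  Na2O: 12.17·0.4386 + 80.71·0.2170 = 22.85 pbw (target 22.85 pbw)
  CaO: 15.01·0.2681 = 4.024 pbw (target 4.024 pbw)
  B2O3: 15.01·0.4012 + 80.71·0.4749 = 44.35 pbw (target 44.35 pbw)
Auditing the glass mass value: batch total minus LOI = 100.0 pbw (oxide target masses add up to 100.0 pbw; against the stated basis, 100.0 pbw — rounding explains the deltas).
Batch total: Σ batch = 142.9 pbw; Σ batch·LOI gives LOI loss = 42.93 pbw; yield: glass divided by total = 69.97%.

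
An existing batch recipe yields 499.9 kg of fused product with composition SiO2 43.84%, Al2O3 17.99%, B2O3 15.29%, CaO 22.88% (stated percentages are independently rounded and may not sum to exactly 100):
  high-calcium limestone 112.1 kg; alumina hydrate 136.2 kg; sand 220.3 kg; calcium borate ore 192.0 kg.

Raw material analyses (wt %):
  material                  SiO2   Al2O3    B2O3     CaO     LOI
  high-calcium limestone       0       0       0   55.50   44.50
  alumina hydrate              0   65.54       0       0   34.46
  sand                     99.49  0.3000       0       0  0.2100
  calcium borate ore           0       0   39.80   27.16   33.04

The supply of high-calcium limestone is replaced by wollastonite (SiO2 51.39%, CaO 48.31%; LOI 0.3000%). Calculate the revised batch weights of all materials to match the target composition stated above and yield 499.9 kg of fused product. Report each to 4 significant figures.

Full precision is kept end to end. The intermediate values are shown with 4-significant-figure rounding in the printout; a single rounding produces every reported figure. The derived quantities, including four oxide percentages, the yield, the totals, net glass mass, LOI, are re-derived using the weight values per 499.9 kg of glass in full float precision as written in question or answer.
Per-oxide target masses for 499.9 kg fused product:
  SiO2: 43.84% × 499.9 = 219.2 kg
  Al2O3: 17.99% × 499.9 = 89.93 kg
  B2O3: 15.29% × 499.9 = 76.43 kg
  CaO: 22.88% × 499.9 = 114.4 kg
A balance pass over the oxides, per the reported batch figures, at the basis given (oxide sums agree with the targets net of answer rounding effects):
  SiO2: 128.8·0.5139 + 153.8·0.9949 = 219.2 kg (target 219.2 kg)
  Al2O3: 136.5·0.6554 + 153.8·0.003000 = 89.92 kg (target 89.93 kg)
  B2O3: 192.0·0.3980 = 76.42 kg (target 76.43 kg)
  CaO: 128.8·0.4831 + 192.0·0.2716 = 114.4 kg (target 114.4 kg)
Glass-mass bookkeeping: Σ batch − LOI loss = 499.9 kg (the targets, summed, come to 499.9 kg; with the basis standing at 499.9 kg — differing by rounding only).
Whole-batch sum: Σ batch = 611.1 kg; the LOI term Σ batch·LOI equals 111.2 kg; as yield: glass ÷ batch → 81.81%.

Revised batch per 499.9 kg fused product:
  wollastonite: 128.8 kg
  alumina hydrate: 136.5 kg
  sand: 153.8 kg
  calcium borate ore: 192.0 kg
Total batch = 611.1 kg; LOI loss = 111.2 kg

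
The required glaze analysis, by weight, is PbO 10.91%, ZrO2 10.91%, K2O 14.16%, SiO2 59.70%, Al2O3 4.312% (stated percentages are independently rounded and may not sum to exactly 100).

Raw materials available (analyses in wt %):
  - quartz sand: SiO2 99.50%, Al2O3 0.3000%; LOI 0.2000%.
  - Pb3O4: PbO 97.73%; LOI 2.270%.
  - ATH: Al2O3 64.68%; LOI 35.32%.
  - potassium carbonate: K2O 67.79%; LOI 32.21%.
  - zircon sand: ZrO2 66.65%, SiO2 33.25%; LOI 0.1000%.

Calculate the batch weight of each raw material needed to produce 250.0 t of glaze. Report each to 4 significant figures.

All internal work holds full precision throughout — working values appear, rounded to 4 significant figures, across the worked steps; every reported value takes a single rounding. Derived quantities, which include the five compositions, totals, the yield, ignition loss, net glass mass, are rebuilt in exact precision, as set out in question or answer, starting from the weights on 250.0 t of glass.
Target oxide masses per 250.0 t glaze:
  PbO: 10.91% × 250.0 = 27.28 t
  ZrO2: 10.91% × 250.0 = 27.28 t
  K2O: 14.16% × 250.0 = 35.40 t
  SiO2: 59.70% × 250.0 = 149.2 t
  Al2O3: 4.312% × 250.0 = 10.78 t
Mass-balance tally per oxide on the weights just shown, for the quoted basis mass (each sum matches its target mass net of answer rounding effects):
  PbO: 27.91·0.9773 = 27.28 t (target 27.28 t)
  ZrO2: 40.92·0.6665 = 27.27 t (target 27.28 t)
  K2O: 52.22·0.6779 = 35.40 t (target 35.40 t)
  SiO2: 136.3·0.9950 + 40.92·0.3325 = 149.2 t (target 149.2 t)
  Al2O3: 136.3·0.003000 + 16.03·0.6468 = 10.78 t (target 10.78 t)
Glass-mass sanity pass: total charge less LOI = 250.0 t (the Σ of target masses is 250.0 t; versus the stated basis of 250.0 t — any gap is answer rounding).
Batch grand total — Σ batch = 273.4 t; LOI removed, Σ of batch·LOI: 23.43 t; the yield ratio, glass ÷ batch: 91.43%.

Batch per 250.0 t glaze:
  quartz sand: 136.3 t
  Pb3O4: 27.91 t
  ATH: 16.03 t
  potassium carbonate: 52.22 t
  zircon sand: 40.92 t
Total batch = 273.4 t; LOI loss = 23.43 t; yield = 91.43%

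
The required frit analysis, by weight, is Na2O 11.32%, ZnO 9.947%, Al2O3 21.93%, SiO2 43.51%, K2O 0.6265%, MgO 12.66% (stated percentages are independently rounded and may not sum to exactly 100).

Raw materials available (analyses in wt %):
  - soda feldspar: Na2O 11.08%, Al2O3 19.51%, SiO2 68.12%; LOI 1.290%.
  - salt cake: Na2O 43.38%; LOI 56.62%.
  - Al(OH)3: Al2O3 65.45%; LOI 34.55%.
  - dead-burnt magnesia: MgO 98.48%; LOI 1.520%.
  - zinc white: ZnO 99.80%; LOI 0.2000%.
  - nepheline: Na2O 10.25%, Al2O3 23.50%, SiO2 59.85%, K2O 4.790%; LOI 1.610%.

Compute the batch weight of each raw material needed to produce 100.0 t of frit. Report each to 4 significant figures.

Batch per 100.0 t frit:
  soda feldspar: 52.38 t
  salt cake: 9.625 t
  Al(OH)3: 13.20 t
  dead-burnt magnesia: 12.86 t
  zinc white: 9.967 t
  nepheline: 13.08 t
Total batch = 111.1 t; LOI loss = 11.11 t; yield = 90.00%

The working math runs at full float precision through the solve; the intermediate values appear (rounded to 4 significant digits) across the worked steps; every reported number is rounded just once — derived quantities (ignition loss, six oxide percentages, the totals, net glass mass, the yield) are rebuilt starting from the weights for 100.0 t of glass at exact precision, as quoted within the problem or answer text.
The oxide mass targets at 100.0 t frit:
  Na2O: 11.32% × 100.0 = 11.32 t
  ZnO: 9.947% × 100.0 = 9.947 t
  Al2O3: 21.93% × 100.0 = 21.93 t
  SiO2: 43.51% × 100.0 = 43.51 t
  K2O: 0.6265% × 100.0 = 0.6265 t
  MgO: 12.66% × 100.0 = 12.66 t
Verifying the oxide balance working from each reported weight, for the quoted basis mass (each sum matches its target mass net of answer rounding effects):
  Na2O: 52.38·0.1108 + 9.625·0.4338 + 13.08·0.1025 = 11.32 t (target 11.32 t)
  ZnO: 9.967·0.9980 = 9.947 t (target 9.947 t)
  Al2O3: 52.38·0.1951 + 13.20·0.6545 + 13.08·0.2350 = 21.93 t (target 21.93 t)
  SiO2: 52.38·0.6812 + 13.08·0.5985 = 43.51 t (target 43.51 t)
  K2O: 13.08·0.04790 = 0.6265 t (target 0.6265 t)
  MgO: 12.86·0.9848 = 12.66 t (target 12.66 t)
The glass-mass cross-check: the batch minus its LOI: 100.0 t (oxide target masses add up to 99.99 t; stated basis 100.0 t — any gap is answer rounding).
Whole-batch sum: Σ batch = 111.1 t; Σ batch·LOI gives LOI loss = 11.11 t; as yield: glass ÷ batch → 90.00%.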